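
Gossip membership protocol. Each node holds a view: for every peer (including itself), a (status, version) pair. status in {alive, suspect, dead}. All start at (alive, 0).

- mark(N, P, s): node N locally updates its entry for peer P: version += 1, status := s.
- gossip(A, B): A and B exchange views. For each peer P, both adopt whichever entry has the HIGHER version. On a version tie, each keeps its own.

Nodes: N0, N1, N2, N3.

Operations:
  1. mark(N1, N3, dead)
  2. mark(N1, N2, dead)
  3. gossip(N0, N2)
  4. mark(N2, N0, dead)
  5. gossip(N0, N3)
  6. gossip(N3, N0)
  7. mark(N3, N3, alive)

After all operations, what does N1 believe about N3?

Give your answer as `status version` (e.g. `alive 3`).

Op 1: N1 marks N3=dead -> (dead,v1)
Op 2: N1 marks N2=dead -> (dead,v1)
Op 3: gossip N0<->N2 -> N0.N0=(alive,v0) N0.N1=(alive,v0) N0.N2=(alive,v0) N0.N3=(alive,v0) | N2.N0=(alive,v0) N2.N1=(alive,v0) N2.N2=(alive,v0) N2.N3=(alive,v0)
Op 4: N2 marks N0=dead -> (dead,v1)
Op 5: gossip N0<->N3 -> N0.N0=(alive,v0) N0.N1=(alive,v0) N0.N2=(alive,v0) N0.N3=(alive,v0) | N3.N0=(alive,v0) N3.N1=(alive,v0) N3.N2=(alive,v0) N3.N3=(alive,v0)
Op 6: gossip N3<->N0 -> N3.N0=(alive,v0) N3.N1=(alive,v0) N3.N2=(alive,v0) N3.N3=(alive,v0) | N0.N0=(alive,v0) N0.N1=(alive,v0) N0.N2=(alive,v0) N0.N3=(alive,v0)
Op 7: N3 marks N3=alive -> (alive,v1)

Answer: dead 1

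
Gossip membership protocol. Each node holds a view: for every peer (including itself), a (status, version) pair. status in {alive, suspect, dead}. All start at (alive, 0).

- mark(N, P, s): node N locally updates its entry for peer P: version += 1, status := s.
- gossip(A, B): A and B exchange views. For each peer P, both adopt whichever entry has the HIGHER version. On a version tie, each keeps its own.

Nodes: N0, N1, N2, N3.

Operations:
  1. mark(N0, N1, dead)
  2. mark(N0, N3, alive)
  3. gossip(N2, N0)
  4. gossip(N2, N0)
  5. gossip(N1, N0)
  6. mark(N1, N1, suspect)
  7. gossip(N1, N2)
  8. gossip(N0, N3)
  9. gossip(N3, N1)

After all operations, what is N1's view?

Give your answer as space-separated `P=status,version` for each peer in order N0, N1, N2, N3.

Answer: N0=alive,0 N1=suspect,2 N2=alive,0 N3=alive,1

Derivation:
Op 1: N0 marks N1=dead -> (dead,v1)
Op 2: N0 marks N3=alive -> (alive,v1)
Op 3: gossip N2<->N0 -> N2.N0=(alive,v0) N2.N1=(dead,v1) N2.N2=(alive,v0) N2.N3=(alive,v1) | N0.N0=(alive,v0) N0.N1=(dead,v1) N0.N2=(alive,v0) N0.N3=(alive,v1)
Op 4: gossip N2<->N0 -> N2.N0=(alive,v0) N2.N1=(dead,v1) N2.N2=(alive,v0) N2.N3=(alive,v1) | N0.N0=(alive,v0) N0.N1=(dead,v1) N0.N2=(alive,v0) N0.N3=(alive,v1)
Op 5: gossip N1<->N0 -> N1.N0=(alive,v0) N1.N1=(dead,v1) N1.N2=(alive,v0) N1.N3=(alive,v1) | N0.N0=(alive,v0) N0.N1=(dead,v1) N0.N2=(alive,v0) N0.N3=(alive,v1)
Op 6: N1 marks N1=suspect -> (suspect,v2)
Op 7: gossip N1<->N2 -> N1.N0=(alive,v0) N1.N1=(suspect,v2) N1.N2=(alive,v0) N1.N3=(alive,v1) | N2.N0=(alive,v0) N2.N1=(suspect,v2) N2.N2=(alive,v0) N2.N3=(alive,v1)
Op 8: gossip N0<->N3 -> N0.N0=(alive,v0) N0.N1=(dead,v1) N0.N2=(alive,v0) N0.N3=(alive,v1) | N3.N0=(alive,v0) N3.N1=(dead,v1) N3.N2=(alive,v0) N3.N3=(alive,v1)
Op 9: gossip N3<->N1 -> N3.N0=(alive,v0) N3.N1=(suspect,v2) N3.N2=(alive,v0) N3.N3=(alive,v1) | N1.N0=(alive,v0) N1.N1=(suspect,v2) N1.N2=(alive,v0) N1.N3=(alive,v1)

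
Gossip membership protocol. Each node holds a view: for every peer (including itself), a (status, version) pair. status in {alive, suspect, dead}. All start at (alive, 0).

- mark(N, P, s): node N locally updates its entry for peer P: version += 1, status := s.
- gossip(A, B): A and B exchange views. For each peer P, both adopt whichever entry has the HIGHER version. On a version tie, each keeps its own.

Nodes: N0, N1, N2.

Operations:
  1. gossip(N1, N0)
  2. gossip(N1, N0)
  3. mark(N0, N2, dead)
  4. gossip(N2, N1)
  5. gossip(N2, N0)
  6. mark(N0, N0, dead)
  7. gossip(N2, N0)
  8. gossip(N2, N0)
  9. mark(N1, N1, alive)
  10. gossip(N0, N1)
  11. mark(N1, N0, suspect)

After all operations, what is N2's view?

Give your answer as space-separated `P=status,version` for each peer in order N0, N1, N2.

Answer: N0=dead,1 N1=alive,0 N2=dead,1

Derivation:
Op 1: gossip N1<->N0 -> N1.N0=(alive,v0) N1.N1=(alive,v0) N1.N2=(alive,v0) | N0.N0=(alive,v0) N0.N1=(alive,v0) N0.N2=(alive,v0)
Op 2: gossip N1<->N0 -> N1.N0=(alive,v0) N1.N1=(alive,v0) N1.N2=(alive,v0) | N0.N0=(alive,v0) N0.N1=(alive,v0) N0.N2=(alive,v0)
Op 3: N0 marks N2=dead -> (dead,v1)
Op 4: gossip N2<->N1 -> N2.N0=(alive,v0) N2.N1=(alive,v0) N2.N2=(alive,v0) | N1.N0=(alive,v0) N1.N1=(alive,v0) N1.N2=(alive,v0)
Op 5: gossip N2<->N0 -> N2.N0=(alive,v0) N2.N1=(alive,v0) N2.N2=(dead,v1) | N0.N0=(alive,v0) N0.N1=(alive,v0) N0.N2=(dead,v1)
Op 6: N0 marks N0=dead -> (dead,v1)
Op 7: gossip N2<->N0 -> N2.N0=(dead,v1) N2.N1=(alive,v0) N2.N2=(dead,v1) | N0.N0=(dead,v1) N0.N1=(alive,v0) N0.N2=(dead,v1)
Op 8: gossip N2<->N0 -> N2.N0=(dead,v1) N2.N1=(alive,v0) N2.N2=(dead,v1) | N0.N0=(dead,v1) N0.N1=(alive,v0) N0.N2=(dead,v1)
Op 9: N1 marks N1=alive -> (alive,v1)
Op 10: gossip N0<->N1 -> N0.N0=(dead,v1) N0.N1=(alive,v1) N0.N2=(dead,v1) | N1.N0=(dead,v1) N1.N1=(alive,v1) N1.N2=(dead,v1)
Op 11: N1 marks N0=suspect -> (suspect,v2)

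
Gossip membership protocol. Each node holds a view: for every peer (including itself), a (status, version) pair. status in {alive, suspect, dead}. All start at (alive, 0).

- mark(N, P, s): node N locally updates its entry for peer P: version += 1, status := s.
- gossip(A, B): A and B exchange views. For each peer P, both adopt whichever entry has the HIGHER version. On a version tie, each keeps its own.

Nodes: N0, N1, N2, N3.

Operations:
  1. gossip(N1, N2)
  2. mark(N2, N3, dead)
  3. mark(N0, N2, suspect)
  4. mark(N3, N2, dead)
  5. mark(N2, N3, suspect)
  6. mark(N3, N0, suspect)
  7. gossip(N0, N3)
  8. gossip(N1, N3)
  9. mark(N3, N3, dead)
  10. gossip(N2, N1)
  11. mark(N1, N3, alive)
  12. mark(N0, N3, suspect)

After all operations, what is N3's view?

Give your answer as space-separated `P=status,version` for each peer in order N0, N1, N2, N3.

Op 1: gossip N1<->N2 -> N1.N0=(alive,v0) N1.N1=(alive,v0) N1.N2=(alive,v0) N1.N3=(alive,v0) | N2.N0=(alive,v0) N2.N1=(alive,v0) N2.N2=(alive,v0) N2.N3=(alive,v0)
Op 2: N2 marks N3=dead -> (dead,v1)
Op 3: N0 marks N2=suspect -> (suspect,v1)
Op 4: N3 marks N2=dead -> (dead,v1)
Op 5: N2 marks N3=suspect -> (suspect,v2)
Op 6: N3 marks N0=suspect -> (suspect,v1)
Op 7: gossip N0<->N3 -> N0.N0=(suspect,v1) N0.N1=(alive,v0) N0.N2=(suspect,v1) N0.N3=(alive,v0) | N3.N0=(suspect,v1) N3.N1=(alive,v0) N3.N2=(dead,v1) N3.N3=(alive,v0)
Op 8: gossip N1<->N3 -> N1.N0=(suspect,v1) N1.N1=(alive,v0) N1.N2=(dead,v1) N1.N3=(alive,v0) | N3.N0=(suspect,v1) N3.N1=(alive,v0) N3.N2=(dead,v1) N3.N3=(alive,v0)
Op 9: N3 marks N3=dead -> (dead,v1)
Op 10: gossip N2<->N1 -> N2.N0=(suspect,v1) N2.N1=(alive,v0) N2.N2=(dead,v1) N2.N3=(suspect,v2) | N1.N0=(suspect,v1) N1.N1=(alive,v0) N1.N2=(dead,v1) N1.N3=(suspect,v2)
Op 11: N1 marks N3=alive -> (alive,v3)
Op 12: N0 marks N3=suspect -> (suspect,v1)

Answer: N0=suspect,1 N1=alive,0 N2=dead,1 N3=dead,1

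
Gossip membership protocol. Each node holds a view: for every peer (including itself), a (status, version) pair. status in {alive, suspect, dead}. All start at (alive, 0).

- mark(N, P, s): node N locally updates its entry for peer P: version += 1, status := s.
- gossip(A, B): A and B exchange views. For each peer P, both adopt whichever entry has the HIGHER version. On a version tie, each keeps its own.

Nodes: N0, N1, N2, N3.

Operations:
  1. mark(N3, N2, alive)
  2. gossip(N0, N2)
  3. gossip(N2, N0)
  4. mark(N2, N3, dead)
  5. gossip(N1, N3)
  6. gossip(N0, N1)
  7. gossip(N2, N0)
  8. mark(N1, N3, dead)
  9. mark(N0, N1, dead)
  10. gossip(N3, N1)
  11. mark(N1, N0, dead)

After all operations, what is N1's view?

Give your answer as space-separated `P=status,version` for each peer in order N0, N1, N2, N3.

Op 1: N3 marks N2=alive -> (alive,v1)
Op 2: gossip N0<->N2 -> N0.N0=(alive,v0) N0.N1=(alive,v0) N0.N2=(alive,v0) N0.N3=(alive,v0) | N2.N0=(alive,v0) N2.N1=(alive,v0) N2.N2=(alive,v0) N2.N3=(alive,v0)
Op 3: gossip N2<->N0 -> N2.N0=(alive,v0) N2.N1=(alive,v0) N2.N2=(alive,v0) N2.N3=(alive,v0) | N0.N0=(alive,v0) N0.N1=(alive,v0) N0.N2=(alive,v0) N0.N3=(alive,v0)
Op 4: N2 marks N3=dead -> (dead,v1)
Op 5: gossip N1<->N3 -> N1.N0=(alive,v0) N1.N1=(alive,v0) N1.N2=(alive,v1) N1.N3=(alive,v0) | N3.N0=(alive,v0) N3.N1=(alive,v0) N3.N2=(alive,v1) N3.N3=(alive,v0)
Op 6: gossip N0<->N1 -> N0.N0=(alive,v0) N0.N1=(alive,v0) N0.N2=(alive,v1) N0.N3=(alive,v0) | N1.N0=(alive,v0) N1.N1=(alive,v0) N1.N2=(alive,v1) N1.N3=(alive,v0)
Op 7: gossip N2<->N0 -> N2.N0=(alive,v0) N2.N1=(alive,v0) N2.N2=(alive,v1) N2.N3=(dead,v1) | N0.N0=(alive,v0) N0.N1=(alive,v0) N0.N2=(alive,v1) N0.N3=(dead,v1)
Op 8: N1 marks N3=dead -> (dead,v1)
Op 9: N0 marks N1=dead -> (dead,v1)
Op 10: gossip N3<->N1 -> N3.N0=(alive,v0) N3.N1=(alive,v0) N3.N2=(alive,v1) N3.N3=(dead,v1) | N1.N0=(alive,v0) N1.N1=(alive,v0) N1.N2=(alive,v1) N1.N3=(dead,v1)
Op 11: N1 marks N0=dead -> (dead,v1)

Answer: N0=dead,1 N1=alive,0 N2=alive,1 N3=dead,1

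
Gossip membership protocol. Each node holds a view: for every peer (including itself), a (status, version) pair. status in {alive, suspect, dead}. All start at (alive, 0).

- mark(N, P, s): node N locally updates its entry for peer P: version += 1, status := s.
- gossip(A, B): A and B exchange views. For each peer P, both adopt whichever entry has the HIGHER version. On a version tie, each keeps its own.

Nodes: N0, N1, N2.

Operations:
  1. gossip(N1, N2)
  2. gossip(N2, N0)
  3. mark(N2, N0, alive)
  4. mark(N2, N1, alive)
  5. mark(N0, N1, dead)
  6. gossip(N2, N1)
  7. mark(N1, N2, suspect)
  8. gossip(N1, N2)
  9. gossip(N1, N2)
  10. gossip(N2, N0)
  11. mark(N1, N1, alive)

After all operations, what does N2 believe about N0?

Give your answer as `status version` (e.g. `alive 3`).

Answer: alive 1

Derivation:
Op 1: gossip N1<->N2 -> N1.N0=(alive,v0) N1.N1=(alive,v0) N1.N2=(alive,v0) | N2.N0=(alive,v0) N2.N1=(alive,v0) N2.N2=(alive,v0)
Op 2: gossip N2<->N0 -> N2.N0=(alive,v0) N2.N1=(alive,v0) N2.N2=(alive,v0) | N0.N0=(alive,v0) N0.N1=(alive,v0) N0.N2=(alive,v0)
Op 3: N2 marks N0=alive -> (alive,v1)
Op 4: N2 marks N1=alive -> (alive,v1)
Op 5: N0 marks N1=dead -> (dead,v1)
Op 6: gossip N2<->N1 -> N2.N0=(alive,v1) N2.N1=(alive,v1) N2.N2=(alive,v0) | N1.N0=(alive,v1) N1.N1=(alive,v1) N1.N2=(alive,v0)
Op 7: N1 marks N2=suspect -> (suspect,v1)
Op 8: gossip N1<->N2 -> N1.N0=(alive,v1) N1.N1=(alive,v1) N1.N2=(suspect,v1) | N2.N0=(alive,v1) N2.N1=(alive,v1) N2.N2=(suspect,v1)
Op 9: gossip N1<->N2 -> N1.N0=(alive,v1) N1.N1=(alive,v1) N1.N2=(suspect,v1) | N2.N0=(alive,v1) N2.N1=(alive,v1) N2.N2=(suspect,v1)
Op 10: gossip N2<->N0 -> N2.N0=(alive,v1) N2.N1=(alive,v1) N2.N2=(suspect,v1) | N0.N0=(alive,v1) N0.N1=(dead,v1) N0.N2=(suspect,v1)
Op 11: N1 marks N1=alive -> (alive,v2)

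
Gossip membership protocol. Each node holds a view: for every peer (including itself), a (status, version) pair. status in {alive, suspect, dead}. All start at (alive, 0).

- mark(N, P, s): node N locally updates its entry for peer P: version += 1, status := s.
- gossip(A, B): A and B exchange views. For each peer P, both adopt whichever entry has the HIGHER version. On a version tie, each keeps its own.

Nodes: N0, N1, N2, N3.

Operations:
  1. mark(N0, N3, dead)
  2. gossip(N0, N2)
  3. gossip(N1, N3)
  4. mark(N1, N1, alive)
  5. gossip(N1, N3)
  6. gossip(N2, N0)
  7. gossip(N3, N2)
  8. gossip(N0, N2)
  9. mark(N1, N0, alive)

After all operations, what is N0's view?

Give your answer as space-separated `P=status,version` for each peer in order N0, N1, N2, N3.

Answer: N0=alive,0 N1=alive,1 N2=alive,0 N3=dead,1

Derivation:
Op 1: N0 marks N3=dead -> (dead,v1)
Op 2: gossip N0<->N2 -> N0.N0=(alive,v0) N0.N1=(alive,v0) N0.N2=(alive,v0) N0.N3=(dead,v1) | N2.N0=(alive,v0) N2.N1=(alive,v0) N2.N2=(alive,v0) N2.N3=(dead,v1)
Op 3: gossip N1<->N3 -> N1.N0=(alive,v0) N1.N1=(alive,v0) N1.N2=(alive,v0) N1.N3=(alive,v0) | N3.N0=(alive,v0) N3.N1=(alive,v0) N3.N2=(alive,v0) N3.N3=(alive,v0)
Op 4: N1 marks N1=alive -> (alive,v1)
Op 5: gossip N1<->N3 -> N1.N0=(alive,v0) N1.N1=(alive,v1) N1.N2=(alive,v0) N1.N3=(alive,v0) | N3.N0=(alive,v0) N3.N1=(alive,v1) N3.N2=(alive,v0) N3.N3=(alive,v0)
Op 6: gossip N2<->N0 -> N2.N0=(alive,v0) N2.N1=(alive,v0) N2.N2=(alive,v0) N2.N3=(dead,v1) | N0.N0=(alive,v0) N0.N1=(alive,v0) N0.N2=(alive,v0) N0.N3=(dead,v1)
Op 7: gossip N3<->N2 -> N3.N0=(alive,v0) N3.N1=(alive,v1) N3.N2=(alive,v0) N3.N3=(dead,v1) | N2.N0=(alive,v0) N2.N1=(alive,v1) N2.N2=(alive,v0) N2.N3=(dead,v1)
Op 8: gossip N0<->N2 -> N0.N0=(alive,v0) N0.N1=(alive,v1) N0.N2=(alive,v0) N0.N3=(dead,v1) | N2.N0=(alive,v0) N2.N1=(alive,v1) N2.N2=(alive,v0) N2.N3=(dead,v1)
Op 9: N1 marks N0=alive -> (alive,v1)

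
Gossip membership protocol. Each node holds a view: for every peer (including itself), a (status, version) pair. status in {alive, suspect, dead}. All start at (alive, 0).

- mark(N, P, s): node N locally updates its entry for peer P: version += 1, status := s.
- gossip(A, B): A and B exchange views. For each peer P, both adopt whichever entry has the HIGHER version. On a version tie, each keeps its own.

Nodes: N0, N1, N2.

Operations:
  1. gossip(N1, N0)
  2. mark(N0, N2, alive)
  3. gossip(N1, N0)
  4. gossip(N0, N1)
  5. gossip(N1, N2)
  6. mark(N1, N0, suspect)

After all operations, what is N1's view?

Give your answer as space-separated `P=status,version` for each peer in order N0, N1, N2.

Op 1: gossip N1<->N0 -> N1.N0=(alive,v0) N1.N1=(alive,v0) N1.N2=(alive,v0) | N0.N0=(alive,v0) N0.N1=(alive,v0) N0.N2=(alive,v0)
Op 2: N0 marks N2=alive -> (alive,v1)
Op 3: gossip N1<->N0 -> N1.N0=(alive,v0) N1.N1=(alive,v0) N1.N2=(alive,v1) | N0.N0=(alive,v0) N0.N1=(alive,v0) N0.N2=(alive,v1)
Op 4: gossip N0<->N1 -> N0.N0=(alive,v0) N0.N1=(alive,v0) N0.N2=(alive,v1) | N1.N0=(alive,v0) N1.N1=(alive,v0) N1.N2=(alive,v1)
Op 5: gossip N1<->N2 -> N1.N0=(alive,v0) N1.N1=(alive,v0) N1.N2=(alive,v1) | N2.N0=(alive,v0) N2.N1=(alive,v0) N2.N2=(alive,v1)
Op 6: N1 marks N0=suspect -> (suspect,v1)

Answer: N0=suspect,1 N1=alive,0 N2=alive,1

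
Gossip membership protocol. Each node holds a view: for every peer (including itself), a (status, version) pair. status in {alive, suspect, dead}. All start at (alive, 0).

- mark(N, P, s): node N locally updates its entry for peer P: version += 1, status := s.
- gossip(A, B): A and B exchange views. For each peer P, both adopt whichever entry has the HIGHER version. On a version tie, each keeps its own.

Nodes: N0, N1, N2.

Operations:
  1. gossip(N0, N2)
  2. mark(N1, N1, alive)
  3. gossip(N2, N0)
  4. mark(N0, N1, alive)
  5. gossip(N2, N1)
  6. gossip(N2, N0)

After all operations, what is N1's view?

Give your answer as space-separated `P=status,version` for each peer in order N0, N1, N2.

Answer: N0=alive,0 N1=alive,1 N2=alive,0

Derivation:
Op 1: gossip N0<->N2 -> N0.N0=(alive,v0) N0.N1=(alive,v0) N0.N2=(alive,v0) | N2.N0=(alive,v0) N2.N1=(alive,v0) N2.N2=(alive,v0)
Op 2: N1 marks N1=alive -> (alive,v1)
Op 3: gossip N2<->N0 -> N2.N0=(alive,v0) N2.N1=(alive,v0) N2.N2=(alive,v0) | N0.N0=(alive,v0) N0.N1=(alive,v0) N0.N2=(alive,v0)
Op 4: N0 marks N1=alive -> (alive,v1)
Op 5: gossip N2<->N1 -> N2.N0=(alive,v0) N2.N1=(alive,v1) N2.N2=(alive,v0) | N1.N0=(alive,v0) N1.N1=(alive,v1) N1.N2=(alive,v0)
Op 6: gossip N2<->N0 -> N2.N0=(alive,v0) N2.N1=(alive,v1) N2.N2=(alive,v0) | N0.N0=(alive,v0) N0.N1=(alive,v1) N0.N2=(alive,v0)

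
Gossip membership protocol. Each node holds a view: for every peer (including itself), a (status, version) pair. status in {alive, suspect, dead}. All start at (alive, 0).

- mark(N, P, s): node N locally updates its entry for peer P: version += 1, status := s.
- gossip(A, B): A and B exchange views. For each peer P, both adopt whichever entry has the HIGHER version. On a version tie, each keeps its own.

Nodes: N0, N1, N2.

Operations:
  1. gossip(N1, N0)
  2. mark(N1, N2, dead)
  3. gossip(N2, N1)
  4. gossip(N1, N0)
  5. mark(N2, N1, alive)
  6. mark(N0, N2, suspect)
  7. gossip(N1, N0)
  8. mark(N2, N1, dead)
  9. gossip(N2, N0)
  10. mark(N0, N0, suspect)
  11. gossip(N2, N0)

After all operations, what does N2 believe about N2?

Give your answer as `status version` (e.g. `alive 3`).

Answer: suspect 2

Derivation:
Op 1: gossip N1<->N0 -> N1.N0=(alive,v0) N1.N1=(alive,v0) N1.N2=(alive,v0) | N0.N0=(alive,v0) N0.N1=(alive,v0) N0.N2=(alive,v0)
Op 2: N1 marks N2=dead -> (dead,v1)
Op 3: gossip N2<->N1 -> N2.N0=(alive,v0) N2.N1=(alive,v0) N2.N2=(dead,v1) | N1.N0=(alive,v0) N1.N1=(alive,v0) N1.N2=(dead,v1)
Op 4: gossip N1<->N0 -> N1.N0=(alive,v0) N1.N1=(alive,v0) N1.N2=(dead,v1) | N0.N0=(alive,v0) N0.N1=(alive,v0) N0.N2=(dead,v1)
Op 5: N2 marks N1=alive -> (alive,v1)
Op 6: N0 marks N2=suspect -> (suspect,v2)
Op 7: gossip N1<->N0 -> N1.N0=(alive,v0) N1.N1=(alive,v0) N1.N2=(suspect,v2) | N0.N0=(alive,v0) N0.N1=(alive,v0) N0.N2=(suspect,v2)
Op 8: N2 marks N1=dead -> (dead,v2)
Op 9: gossip N2<->N0 -> N2.N0=(alive,v0) N2.N1=(dead,v2) N2.N2=(suspect,v2) | N0.N0=(alive,v0) N0.N1=(dead,v2) N0.N2=(suspect,v2)
Op 10: N0 marks N0=suspect -> (suspect,v1)
Op 11: gossip N2<->N0 -> N2.N0=(suspect,v1) N2.N1=(dead,v2) N2.N2=(suspect,v2) | N0.N0=(suspect,v1) N0.N1=(dead,v2) N0.N2=(suspect,v2)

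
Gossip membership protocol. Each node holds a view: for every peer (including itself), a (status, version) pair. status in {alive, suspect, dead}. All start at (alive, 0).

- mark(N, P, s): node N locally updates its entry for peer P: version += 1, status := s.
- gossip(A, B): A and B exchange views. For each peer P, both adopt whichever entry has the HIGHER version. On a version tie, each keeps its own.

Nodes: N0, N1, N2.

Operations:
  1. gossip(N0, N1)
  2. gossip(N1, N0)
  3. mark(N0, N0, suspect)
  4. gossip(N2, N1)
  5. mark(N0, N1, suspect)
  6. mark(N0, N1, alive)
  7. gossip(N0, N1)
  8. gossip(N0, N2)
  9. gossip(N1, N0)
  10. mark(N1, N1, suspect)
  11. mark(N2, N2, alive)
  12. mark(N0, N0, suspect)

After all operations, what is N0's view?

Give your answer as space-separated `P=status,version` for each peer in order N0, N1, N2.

Answer: N0=suspect,2 N1=alive,2 N2=alive,0

Derivation:
Op 1: gossip N0<->N1 -> N0.N0=(alive,v0) N0.N1=(alive,v0) N0.N2=(alive,v0) | N1.N0=(alive,v0) N1.N1=(alive,v0) N1.N2=(alive,v0)
Op 2: gossip N1<->N0 -> N1.N0=(alive,v0) N1.N1=(alive,v0) N1.N2=(alive,v0) | N0.N0=(alive,v0) N0.N1=(alive,v0) N0.N2=(alive,v0)
Op 3: N0 marks N0=suspect -> (suspect,v1)
Op 4: gossip N2<->N1 -> N2.N0=(alive,v0) N2.N1=(alive,v0) N2.N2=(alive,v0) | N1.N0=(alive,v0) N1.N1=(alive,v0) N1.N2=(alive,v0)
Op 5: N0 marks N1=suspect -> (suspect,v1)
Op 6: N0 marks N1=alive -> (alive,v2)
Op 7: gossip N0<->N1 -> N0.N0=(suspect,v1) N0.N1=(alive,v2) N0.N2=(alive,v0) | N1.N0=(suspect,v1) N1.N1=(alive,v2) N1.N2=(alive,v0)
Op 8: gossip N0<->N2 -> N0.N0=(suspect,v1) N0.N1=(alive,v2) N0.N2=(alive,v0) | N2.N0=(suspect,v1) N2.N1=(alive,v2) N2.N2=(alive,v0)
Op 9: gossip N1<->N0 -> N1.N0=(suspect,v1) N1.N1=(alive,v2) N1.N2=(alive,v0) | N0.N0=(suspect,v1) N0.N1=(alive,v2) N0.N2=(alive,v0)
Op 10: N1 marks N1=suspect -> (suspect,v3)
Op 11: N2 marks N2=alive -> (alive,v1)
Op 12: N0 marks N0=suspect -> (suspect,v2)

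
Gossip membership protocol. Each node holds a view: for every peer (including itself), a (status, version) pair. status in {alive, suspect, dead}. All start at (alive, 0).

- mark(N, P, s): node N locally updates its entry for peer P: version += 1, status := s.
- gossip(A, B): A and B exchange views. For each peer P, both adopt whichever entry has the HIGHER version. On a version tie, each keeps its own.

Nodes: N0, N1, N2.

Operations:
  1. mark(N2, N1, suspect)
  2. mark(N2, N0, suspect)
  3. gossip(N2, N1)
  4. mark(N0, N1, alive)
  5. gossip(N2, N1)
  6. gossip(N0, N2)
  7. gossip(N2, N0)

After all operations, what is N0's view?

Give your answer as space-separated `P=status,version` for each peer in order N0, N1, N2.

Answer: N0=suspect,1 N1=alive,1 N2=alive,0

Derivation:
Op 1: N2 marks N1=suspect -> (suspect,v1)
Op 2: N2 marks N0=suspect -> (suspect,v1)
Op 3: gossip N2<->N1 -> N2.N0=(suspect,v1) N2.N1=(suspect,v1) N2.N2=(alive,v0) | N1.N0=(suspect,v1) N1.N1=(suspect,v1) N1.N2=(alive,v0)
Op 4: N0 marks N1=alive -> (alive,v1)
Op 5: gossip N2<->N1 -> N2.N0=(suspect,v1) N2.N1=(suspect,v1) N2.N2=(alive,v0) | N1.N0=(suspect,v1) N1.N1=(suspect,v1) N1.N2=(alive,v0)
Op 6: gossip N0<->N2 -> N0.N0=(suspect,v1) N0.N1=(alive,v1) N0.N2=(alive,v0) | N2.N0=(suspect,v1) N2.N1=(suspect,v1) N2.N2=(alive,v0)
Op 7: gossip N2<->N0 -> N2.N0=(suspect,v1) N2.N1=(suspect,v1) N2.N2=(alive,v0) | N0.N0=(suspect,v1) N0.N1=(alive,v1) N0.N2=(alive,v0)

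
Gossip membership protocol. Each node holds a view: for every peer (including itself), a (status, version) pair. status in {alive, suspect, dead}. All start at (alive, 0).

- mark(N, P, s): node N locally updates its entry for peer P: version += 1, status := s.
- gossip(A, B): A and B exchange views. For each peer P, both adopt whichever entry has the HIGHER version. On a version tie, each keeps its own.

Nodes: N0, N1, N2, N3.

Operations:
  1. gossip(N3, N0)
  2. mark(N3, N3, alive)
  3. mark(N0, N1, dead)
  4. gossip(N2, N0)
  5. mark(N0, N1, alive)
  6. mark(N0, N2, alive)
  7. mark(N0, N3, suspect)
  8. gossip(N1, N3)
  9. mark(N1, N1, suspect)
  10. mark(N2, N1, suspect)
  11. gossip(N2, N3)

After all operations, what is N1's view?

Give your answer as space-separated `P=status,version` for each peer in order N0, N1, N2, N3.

Op 1: gossip N3<->N0 -> N3.N0=(alive,v0) N3.N1=(alive,v0) N3.N2=(alive,v0) N3.N3=(alive,v0) | N0.N0=(alive,v0) N0.N1=(alive,v0) N0.N2=(alive,v0) N0.N3=(alive,v0)
Op 2: N3 marks N3=alive -> (alive,v1)
Op 3: N0 marks N1=dead -> (dead,v1)
Op 4: gossip N2<->N0 -> N2.N0=(alive,v0) N2.N1=(dead,v1) N2.N2=(alive,v0) N2.N3=(alive,v0) | N0.N0=(alive,v0) N0.N1=(dead,v1) N0.N2=(alive,v0) N0.N3=(alive,v0)
Op 5: N0 marks N1=alive -> (alive,v2)
Op 6: N0 marks N2=alive -> (alive,v1)
Op 7: N0 marks N3=suspect -> (suspect,v1)
Op 8: gossip N1<->N3 -> N1.N0=(alive,v0) N1.N1=(alive,v0) N1.N2=(alive,v0) N1.N3=(alive,v1) | N3.N0=(alive,v0) N3.N1=(alive,v0) N3.N2=(alive,v0) N3.N3=(alive,v1)
Op 9: N1 marks N1=suspect -> (suspect,v1)
Op 10: N2 marks N1=suspect -> (suspect,v2)
Op 11: gossip N2<->N3 -> N2.N0=(alive,v0) N2.N1=(suspect,v2) N2.N2=(alive,v0) N2.N3=(alive,v1) | N3.N0=(alive,v0) N3.N1=(suspect,v2) N3.N2=(alive,v0) N3.N3=(alive,v1)

Answer: N0=alive,0 N1=suspect,1 N2=alive,0 N3=alive,1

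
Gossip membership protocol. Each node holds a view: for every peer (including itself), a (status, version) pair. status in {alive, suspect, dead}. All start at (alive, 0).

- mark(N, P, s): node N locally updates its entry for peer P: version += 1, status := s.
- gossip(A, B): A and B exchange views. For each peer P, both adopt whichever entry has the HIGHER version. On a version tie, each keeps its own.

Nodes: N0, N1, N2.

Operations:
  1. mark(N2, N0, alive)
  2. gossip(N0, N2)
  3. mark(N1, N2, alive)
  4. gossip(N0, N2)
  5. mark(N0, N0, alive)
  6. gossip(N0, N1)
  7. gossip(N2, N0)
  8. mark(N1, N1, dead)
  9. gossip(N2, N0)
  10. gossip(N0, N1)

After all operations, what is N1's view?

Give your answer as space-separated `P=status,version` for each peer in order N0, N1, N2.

Answer: N0=alive,2 N1=dead,1 N2=alive,1

Derivation:
Op 1: N2 marks N0=alive -> (alive,v1)
Op 2: gossip N0<->N2 -> N0.N0=(alive,v1) N0.N1=(alive,v0) N0.N2=(alive,v0) | N2.N0=(alive,v1) N2.N1=(alive,v0) N2.N2=(alive,v0)
Op 3: N1 marks N2=alive -> (alive,v1)
Op 4: gossip N0<->N2 -> N0.N0=(alive,v1) N0.N1=(alive,v0) N0.N2=(alive,v0) | N2.N0=(alive,v1) N2.N1=(alive,v0) N2.N2=(alive,v0)
Op 5: N0 marks N0=alive -> (alive,v2)
Op 6: gossip N0<->N1 -> N0.N0=(alive,v2) N0.N1=(alive,v0) N0.N2=(alive,v1) | N1.N0=(alive,v2) N1.N1=(alive,v0) N1.N2=(alive,v1)
Op 7: gossip N2<->N0 -> N2.N0=(alive,v2) N2.N1=(alive,v0) N2.N2=(alive,v1) | N0.N0=(alive,v2) N0.N1=(alive,v0) N0.N2=(alive,v1)
Op 8: N1 marks N1=dead -> (dead,v1)
Op 9: gossip N2<->N0 -> N2.N0=(alive,v2) N2.N1=(alive,v0) N2.N2=(alive,v1) | N0.N0=(alive,v2) N0.N1=(alive,v0) N0.N2=(alive,v1)
Op 10: gossip N0<->N1 -> N0.N0=(alive,v2) N0.N1=(dead,v1) N0.N2=(alive,v1) | N1.N0=(alive,v2) N1.N1=(dead,v1) N1.N2=(alive,v1)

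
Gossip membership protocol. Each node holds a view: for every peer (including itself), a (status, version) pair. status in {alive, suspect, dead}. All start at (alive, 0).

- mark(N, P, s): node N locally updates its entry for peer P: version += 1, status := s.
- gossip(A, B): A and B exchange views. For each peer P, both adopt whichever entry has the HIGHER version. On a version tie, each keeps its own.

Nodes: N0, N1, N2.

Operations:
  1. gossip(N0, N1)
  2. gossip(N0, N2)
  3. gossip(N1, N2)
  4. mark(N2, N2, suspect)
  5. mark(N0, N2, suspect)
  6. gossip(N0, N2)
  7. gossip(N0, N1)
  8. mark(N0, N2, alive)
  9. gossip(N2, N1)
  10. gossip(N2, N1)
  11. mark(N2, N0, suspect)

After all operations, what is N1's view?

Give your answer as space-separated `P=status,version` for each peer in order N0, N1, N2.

Answer: N0=alive,0 N1=alive,0 N2=suspect,1

Derivation:
Op 1: gossip N0<->N1 -> N0.N0=(alive,v0) N0.N1=(alive,v0) N0.N2=(alive,v0) | N1.N0=(alive,v0) N1.N1=(alive,v0) N1.N2=(alive,v0)
Op 2: gossip N0<->N2 -> N0.N0=(alive,v0) N0.N1=(alive,v0) N0.N2=(alive,v0) | N2.N0=(alive,v0) N2.N1=(alive,v0) N2.N2=(alive,v0)
Op 3: gossip N1<->N2 -> N1.N0=(alive,v0) N1.N1=(alive,v0) N1.N2=(alive,v0) | N2.N0=(alive,v0) N2.N1=(alive,v0) N2.N2=(alive,v0)
Op 4: N2 marks N2=suspect -> (suspect,v1)
Op 5: N0 marks N2=suspect -> (suspect,v1)
Op 6: gossip N0<->N2 -> N0.N0=(alive,v0) N0.N1=(alive,v0) N0.N2=(suspect,v1) | N2.N0=(alive,v0) N2.N1=(alive,v0) N2.N2=(suspect,v1)
Op 7: gossip N0<->N1 -> N0.N0=(alive,v0) N0.N1=(alive,v0) N0.N2=(suspect,v1) | N1.N0=(alive,v0) N1.N1=(alive,v0) N1.N2=(suspect,v1)
Op 8: N0 marks N2=alive -> (alive,v2)
Op 9: gossip N2<->N1 -> N2.N0=(alive,v0) N2.N1=(alive,v0) N2.N2=(suspect,v1) | N1.N0=(alive,v0) N1.N1=(alive,v0) N1.N2=(suspect,v1)
Op 10: gossip N2<->N1 -> N2.N0=(alive,v0) N2.N1=(alive,v0) N2.N2=(suspect,v1) | N1.N0=(alive,v0) N1.N1=(alive,v0) N1.N2=(suspect,v1)
Op 11: N2 marks N0=suspect -> (suspect,v1)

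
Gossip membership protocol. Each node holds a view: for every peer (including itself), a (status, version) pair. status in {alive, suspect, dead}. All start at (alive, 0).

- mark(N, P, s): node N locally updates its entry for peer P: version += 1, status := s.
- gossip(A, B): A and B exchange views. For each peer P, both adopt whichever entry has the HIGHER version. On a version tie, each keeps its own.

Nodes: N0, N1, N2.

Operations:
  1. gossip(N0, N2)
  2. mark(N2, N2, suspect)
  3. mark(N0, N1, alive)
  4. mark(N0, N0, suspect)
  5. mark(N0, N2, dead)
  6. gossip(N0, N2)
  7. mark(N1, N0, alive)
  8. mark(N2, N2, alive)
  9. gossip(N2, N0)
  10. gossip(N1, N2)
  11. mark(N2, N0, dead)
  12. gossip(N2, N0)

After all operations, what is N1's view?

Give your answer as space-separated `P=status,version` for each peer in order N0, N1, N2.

Op 1: gossip N0<->N2 -> N0.N0=(alive,v0) N0.N1=(alive,v0) N0.N2=(alive,v0) | N2.N0=(alive,v0) N2.N1=(alive,v0) N2.N2=(alive,v0)
Op 2: N2 marks N2=suspect -> (suspect,v1)
Op 3: N0 marks N1=alive -> (alive,v1)
Op 4: N0 marks N0=suspect -> (suspect,v1)
Op 5: N0 marks N2=dead -> (dead,v1)
Op 6: gossip N0<->N2 -> N0.N0=(suspect,v1) N0.N1=(alive,v1) N0.N2=(dead,v1) | N2.N0=(suspect,v1) N2.N1=(alive,v1) N2.N2=(suspect,v1)
Op 7: N1 marks N0=alive -> (alive,v1)
Op 8: N2 marks N2=alive -> (alive,v2)
Op 9: gossip N2<->N0 -> N2.N0=(suspect,v1) N2.N1=(alive,v1) N2.N2=(alive,v2) | N0.N0=(suspect,v1) N0.N1=(alive,v1) N0.N2=(alive,v2)
Op 10: gossip N1<->N2 -> N1.N0=(alive,v1) N1.N1=(alive,v1) N1.N2=(alive,v2) | N2.N0=(suspect,v1) N2.N1=(alive,v1) N2.N2=(alive,v2)
Op 11: N2 marks N0=dead -> (dead,v2)
Op 12: gossip N2<->N0 -> N2.N0=(dead,v2) N2.N1=(alive,v1) N2.N2=(alive,v2) | N0.N0=(dead,v2) N0.N1=(alive,v1) N0.N2=(alive,v2)

Answer: N0=alive,1 N1=alive,1 N2=alive,2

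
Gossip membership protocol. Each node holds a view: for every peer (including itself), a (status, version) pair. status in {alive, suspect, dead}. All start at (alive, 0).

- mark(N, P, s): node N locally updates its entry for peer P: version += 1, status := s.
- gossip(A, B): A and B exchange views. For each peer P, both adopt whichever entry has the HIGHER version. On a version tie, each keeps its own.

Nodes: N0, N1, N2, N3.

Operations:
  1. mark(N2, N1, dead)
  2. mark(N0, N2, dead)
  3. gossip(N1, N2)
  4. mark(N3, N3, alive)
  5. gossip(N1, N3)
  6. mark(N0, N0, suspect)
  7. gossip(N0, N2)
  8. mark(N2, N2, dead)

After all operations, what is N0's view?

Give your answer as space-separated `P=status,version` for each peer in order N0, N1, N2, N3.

Answer: N0=suspect,1 N1=dead,1 N2=dead,1 N3=alive,0

Derivation:
Op 1: N2 marks N1=dead -> (dead,v1)
Op 2: N0 marks N2=dead -> (dead,v1)
Op 3: gossip N1<->N2 -> N1.N0=(alive,v0) N1.N1=(dead,v1) N1.N2=(alive,v0) N1.N3=(alive,v0) | N2.N0=(alive,v0) N2.N1=(dead,v1) N2.N2=(alive,v0) N2.N3=(alive,v0)
Op 4: N3 marks N3=alive -> (alive,v1)
Op 5: gossip N1<->N3 -> N1.N0=(alive,v0) N1.N1=(dead,v1) N1.N2=(alive,v0) N1.N3=(alive,v1) | N3.N0=(alive,v0) N3.N1=(dead,v1) N3.N2=(alive,v0) N3.N3=(alive,v1)
Op 6: N0 marks N0=suspect -> (suspect,v1)
Op 7: gossip N0<->N2 -> N0.N0=(suspect,v1) N0.N1=(dead,v1) N0.N2=(dead,v1) N0.N3=(alive,v0) | N2.N0=(suspect,v1) N2.N1=(dead,v1) N2.N2=(dead,v1) N2.N3=(alive,v0)
Op 8: N2 marks N2=dead -> (dead,v2)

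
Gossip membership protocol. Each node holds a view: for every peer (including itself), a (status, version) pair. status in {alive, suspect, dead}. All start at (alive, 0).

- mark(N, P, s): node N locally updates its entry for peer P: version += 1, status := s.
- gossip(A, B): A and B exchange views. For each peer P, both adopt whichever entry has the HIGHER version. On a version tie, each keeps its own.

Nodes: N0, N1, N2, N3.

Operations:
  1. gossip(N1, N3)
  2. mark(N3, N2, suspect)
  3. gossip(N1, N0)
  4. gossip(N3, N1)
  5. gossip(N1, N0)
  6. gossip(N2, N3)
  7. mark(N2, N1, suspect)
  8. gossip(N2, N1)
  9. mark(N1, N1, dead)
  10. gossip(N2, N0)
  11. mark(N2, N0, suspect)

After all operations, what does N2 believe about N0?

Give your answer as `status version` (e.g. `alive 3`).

Answer: suspect 1

Derivation:
Op 1: gossip N1<->N3 -> N1.N0=(alive,v0) N1.N1=(alive,v0) N1.N2=(alive,v0) N1.N3=(alive,v0) | N3.N0=(alive,v0) N3.N1=(alive,v0) N3.N2=(alive,v0) N3.N3=(alive,v0)
Op 2: N3 marks N2=suspect -> (suspect,v1)
Op 3: gossip N1<->N0 -> N1.N0=(alive,v0) N1.N1=(alive,v0) N1.N2=(alive,v0) N1.N3=(alive,v0) | N0.N0=(alive,v0) N0.N1=(alive,v0) N0.N2=(alive,v0) N0.N3=(alive,v0)
Op 4: gossip N3<->N1 -> N3.N0=(alive,v0) N3.N1=(alive,v0) N3.N2=(suspect,v1) N3.N3=(alive,v0) | N1.N0=(alive,v0) N1.N1=(alive,v0) N1.N2=(suspect,v1) N1.N3=(alive,v0)
Op 5: gossip N1<->N0 -> N1.N0=(alive,v0) N1.N1=(alive,v0) N1.N2=(suspect,v1) N1.N3=(alive,v0) | N0.N0=(alive,v0) N0.N1=(alive,v0) N0.N2=(suspect,v1) N0.N3=(alive,v0)
Op 6: gossip N2<->N3 -> N2.N0=(alive,v0) N2.N1=(alive,v0) N2.N2=(suspect,v1) N2.N3=(alive,v0) | N3.N0=(alive,v0) N3.N1=(alive,v0) N3.N2=(suspect,v1) N3.N3=(alive,v0)
Op 7: N2 marks N1=suspect -> (suspect,v1)
Op 8: gossip N2<->N1 -> N2.N0=(alive,v0) N2.N1=(suspect,v1) N2.N2=(suspect,v1) N2.N3=(alive,v0) | N1.N0=(alive,v0) N1.N1=(suspect,v1) N1.N2=(suspect,v1) N1.N3=(alive,v0)
Op 9: N1 marks N1=dead -> (dead,v2)
Op 10: gossip N2<->N0 -> N2.N0=(alive,v0) N2.N1=(suspect,v1) N2.N2=(suspect,v1) N2.N3=(alive,v0) | N0.N0=(alive,v0) N0.N1=(suspect,v1) N0.N2=(suspect,v1) N0.N3=(alive,v0)
Op 11: N2 marks N0=suspect -> (suspect,v1)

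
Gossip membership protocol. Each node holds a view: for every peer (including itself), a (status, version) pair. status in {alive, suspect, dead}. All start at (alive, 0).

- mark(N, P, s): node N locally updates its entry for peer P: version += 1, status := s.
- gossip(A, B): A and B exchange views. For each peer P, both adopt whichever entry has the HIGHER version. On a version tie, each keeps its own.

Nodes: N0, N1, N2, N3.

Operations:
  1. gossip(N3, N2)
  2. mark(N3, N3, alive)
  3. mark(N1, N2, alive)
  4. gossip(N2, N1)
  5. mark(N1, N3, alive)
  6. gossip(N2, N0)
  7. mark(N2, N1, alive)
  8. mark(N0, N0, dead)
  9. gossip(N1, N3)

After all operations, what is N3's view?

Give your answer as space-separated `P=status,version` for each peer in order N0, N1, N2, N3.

Answer: N0=alive,0 N1=alive,0 N2=alive,1 N3=alive,1

Derivation:
Op 1: gossip N3<->N2 -> N3.N0=(alive,v0) N3.N1=(alive,v0) N3.N2=(alive,v0) N3.N3=(alive,v0) | N2.N0=(alive,v0) N2.N1=(alive,v0) N2.N2=(alive,v0) N2.N3=(alive,v0)
Op 2: N3 marks N3=alive -> (alive,v1)
Op 3: N1 marks N2=alive -> (alive,v1)
Op 4: gossip N2<->N1 -> N2.N0=(alive,v0) N2.N1=(alive,v0) N2.N2=(alive,v1) N2.N3=(alive,v0) | N1.N0=(alive,v0) N1.N1=(alive,v0) N1.N2=(alive,v1) N1.N3=(alive,v0)
Op 5: N1 marks N3=alive -> (alive,v1)
Op 6: gossip N2<->N0 -> N2.N0=(alive,v0) N2.N1=(alive,v0) N2.N2=(alive,v1) N2.N3=(alive,v0) | N0.N0=(alive,v0) N0.N1=(alive,v0) N0.N2=(alive,v1) N0.N3=(alive,v0)
Op 7: N2 marks N1=alive -> (alive,v1)
Op 8: N0 marks N0=dead -> (dead,v1)
Op 9: gossip N1<->N3 -> N1.N0=(alive,v0) N1.N1=(alive,v0) N1.N2=(alive,v1) N1.N3=(alive,v1) | N3.N0=(alive,v0) N3.N1=(alive,v0) N3.N2=(alive,v1) N3.N3=(alive,v1)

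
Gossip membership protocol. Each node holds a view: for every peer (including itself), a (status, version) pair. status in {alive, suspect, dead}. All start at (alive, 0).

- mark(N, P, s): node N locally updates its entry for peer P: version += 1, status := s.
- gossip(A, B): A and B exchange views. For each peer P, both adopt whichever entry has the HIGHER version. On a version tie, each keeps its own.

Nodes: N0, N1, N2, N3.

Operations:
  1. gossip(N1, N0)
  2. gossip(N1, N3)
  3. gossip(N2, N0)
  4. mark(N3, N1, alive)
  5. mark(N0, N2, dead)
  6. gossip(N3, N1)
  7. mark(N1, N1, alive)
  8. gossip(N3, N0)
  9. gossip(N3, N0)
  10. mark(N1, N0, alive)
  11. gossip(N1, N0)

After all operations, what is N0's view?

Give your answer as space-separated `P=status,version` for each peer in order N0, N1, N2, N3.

Answer: N0=alive,1 N1=alive,2 N2=dead,1 N3=alive,0

Derivation:
Op 1: gossip N1<->N0 -> N1.N0=(alive,v0) N1.N1=(alive,v0) N1.N2=(alive,v0) N1.N3=(alive,v0) | N0.N0=(alive,v0) N0.N1=(alive,v0) N0.N2=(alive,v0) N0.N3=(alive,v0)
Op 2: gossip N1<->N3 -> N1.N0=(alive,v0) N1.N1=(alive,v0) N1.N2=(alive,v0) N1.N3=(alive,v0) | N3.N0=(alive,v0) N3.N1=(alive,v0) N3.N2=(alive,v0) N3.N3=(alive,v0)
Op 3: gossip N2<->N0 -> N2.N0=(alive,v0) N2.N1=(alive,v0) N2.N2=(alive,v0) N2.N3=(alive,v0) | N0.N0=(alive,v0) N0.N1=(alive,v0) N0.N2=(alive,v0) N0.N3=(alive,v0)
Op 4: N3 marks N1=alive -> (alive,v1)
Op 5: N0 marks N2=dead -> (dead,v1)
Op 6: gossip N3<->N1 -> N3.N0=(alive,v0) N3.N1=(alive,v1) N3.N2=(alive,v0) N3.N3=(alive,v0) | N1.N0=(alive,v0) N1.N1=(alive,v1) N1.N2=(alive,v0) N1.N3=(alive,v0)
Op 7: N1 marks N1=alive -> (alive,v2)
Op 8: gossip N3<->N0 -> N3.N0=(alive,v0) N3.N1=(alive,v1) N3.N2=(dead,v1) N3.N3=(alive,v0) | N0.N0=(alive,v0) N0.N1=(alive,v1) N0.N2=(dead,v1) N0.N3=(alive,v0)
Op 9: gossip N3<->N0 -> N3.N0=(alive,v0) N3.N1=(alive,v1) N3.N2=(dead,v1) N3.N3=(alive,v0) | N0.N0=(alive,v0) N0.N1=(alive,v1) N0.N2=(dead,v1) N0.N3=(alive,v0)
Op 10: N1 marks N0=alive -> (alive,v1)
Op 11: gossip N1<->N0 -> N1.N0=(alive,v1) N1.N1=(alive,v2) N1.N2=(dead,v1) N1.N3=(alive,v0) | N0.N0=(alive,v1) N0.N1=(alive,v2) N0.N2=(dead,v1) N0.N3=(alive,v0)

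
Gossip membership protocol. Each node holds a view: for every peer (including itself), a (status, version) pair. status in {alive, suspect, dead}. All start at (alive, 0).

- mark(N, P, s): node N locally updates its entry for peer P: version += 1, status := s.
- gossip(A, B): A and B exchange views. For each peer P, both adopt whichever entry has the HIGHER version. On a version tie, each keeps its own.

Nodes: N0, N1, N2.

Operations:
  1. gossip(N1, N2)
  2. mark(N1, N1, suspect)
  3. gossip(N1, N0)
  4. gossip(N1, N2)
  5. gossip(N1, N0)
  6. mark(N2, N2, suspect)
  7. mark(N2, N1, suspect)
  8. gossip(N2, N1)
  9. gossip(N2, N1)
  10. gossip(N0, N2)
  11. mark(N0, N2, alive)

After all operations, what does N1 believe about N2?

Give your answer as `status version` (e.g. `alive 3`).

Answer: suspect 1

Derivation:
Op 1: gossip N1<->N2 -> N1.N0=(alive,v0) N1.N1=(alive,v0) N1.N2=(alive,v0) | N2.N0=(alive,v0) N2.N1=(alive,v0) N2.N2=(alive,v0)
Op 2: N1 marks N1=suspect -> (suspect,v1)
Op 3: gossip N1<->N0 -> N1.N0=(alive,v0) N1.N1=(suspect,v1) N1.N2=(alive,v0) | N0.N0=(alive,v0) N0.N1=(suspect,v1) N0.N2=(alive,v0)
Op 4: gossip N1<->N2 -> N1.N0=(alive,v0) N1.N1=(suspect,v1) N1.N2=(alive,v0) | N2.N0=(alive,v0) N2.N1=(suspect,v1) N2.N2=(alive,v0)
Op 5: gossip N1<->N0 -> N1.N0=(alive,v0) N1.N1=(suspect,v1) N1.N2=(alive,v0) | N0.N0=(alive,v0) N0.N1=(suspect,v1) N0.N2=(alive,v0)
Op 6: N2 marks N2=suspect -> (suspect,v1)
Op 7: N2 marks N1=suspect -> (suspect,v2)
Op 8: gossip N2<->N1 -> N2.N0=(alive,v0) N2.N1=(suspect,v2) N2.N2=(suspect,v1) | N1.N0=(alive,v0) N1.N1=(suspect,v2) N1.N2=(suspect,v1)
Op 9: gossip N2<->N1 -> N2.N0=(alive,v0) N2.N1=(suspect,v2) N2.N2=(suspect,v1) | N1.N0=(alive,v0) N1.N1=(suspect,v2) N1.N2=(suspect,v1)
Op 10: gossip N0<->N2 -> N0.N0=(alive,v0) N0.N1=(suspect,v2) N0.N2=(suspect,v1) | N2.N0=(alive,v0) N2.N1=(suspect,v2) N2.N2=(suspect,v1)
Op 11: N0 marks N2=alive -> (alive,v2)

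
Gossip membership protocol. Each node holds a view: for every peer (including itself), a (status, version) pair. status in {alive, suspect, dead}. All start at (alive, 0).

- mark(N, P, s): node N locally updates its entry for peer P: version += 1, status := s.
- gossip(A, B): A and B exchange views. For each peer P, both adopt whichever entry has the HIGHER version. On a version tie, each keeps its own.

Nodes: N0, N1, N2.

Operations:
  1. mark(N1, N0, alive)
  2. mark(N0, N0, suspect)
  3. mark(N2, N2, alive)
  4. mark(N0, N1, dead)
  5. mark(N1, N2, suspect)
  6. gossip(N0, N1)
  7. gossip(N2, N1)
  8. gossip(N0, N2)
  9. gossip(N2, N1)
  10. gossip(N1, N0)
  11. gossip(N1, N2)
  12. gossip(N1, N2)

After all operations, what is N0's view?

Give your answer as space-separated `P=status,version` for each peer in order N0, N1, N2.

Op 1: N1 marks N0=alive -> (alive,v1)
Op 2: N0 marks N0=suspect -> (suspect,v1)
Op 3: N2 marks N2=alive -> (alive,v1)
Op 4: N0 marks N1=dead -> (dead,v1)
Op 5: N1 marks N2=suspect -> (suspect,v1)
Op 6: gossip N0<->N1 -> N0.N0=(suspect,v1) N0.N1=(dead,v1) N0.N2=(suspect,v1) | N1.N0=(alive,v1) N1.N1=(dead,v1) N1.N2=(suspect,v1)
Op 7: gossip N2<->N1 -> N2.N0=(alive,v1) N2.N1=(dead,v1) N2.N2=(alive,v1) | N1.N0=(alive,v1) N1.N1=(dead,v1) N1.N2=(suspect,v1)
Op 8: gossip N0<->N2 -> N0.N0=(suspect,v1) N0.N1=(dead,v1) N0.N2=(suspect,v1) | N2.N0=(alive,v1) N2.N1=(dead,v1) N2.N2=(alive,v1)
Op 9: gossip N2<->N1 -> N2.N0=(alive,v1) N2.N1=(dead,v1) N2.N2=(alive,v1) | N1.N0=(alive,v1) N1.N1=(dead,v1) N1.N2=(suspect,v1)
Op 10: gossip N1<->N0 -> N1.N0=(alive,v1) N1.N1=(dead,v1) N1.N2=(suspect,v1) | N0.N0=(suspect,v1) N0.N1=(dead,v1) N0.N2=(suspect,v1)
Op 11: gossip N1<->N2 -> N1.N0=(alive,v1) N1.N1=(dead,v1) N1.N2=(suspect,v1) | N2.N0=(alive,v1) N2.N1=(dead,v1) N2.N2=(alive,v1)
Op 12: gossip N1<->N2 -> N1.N0=(alive,v1) N1.N1=(dead,v1) N1.N2=(suspect,v1) | N2.N0=(alive,v1) N2.N1=(dead,v1) N2.N2=(alive,v1)

Answer: N0=suspect,1 N1=dead,1 N2=suspect,1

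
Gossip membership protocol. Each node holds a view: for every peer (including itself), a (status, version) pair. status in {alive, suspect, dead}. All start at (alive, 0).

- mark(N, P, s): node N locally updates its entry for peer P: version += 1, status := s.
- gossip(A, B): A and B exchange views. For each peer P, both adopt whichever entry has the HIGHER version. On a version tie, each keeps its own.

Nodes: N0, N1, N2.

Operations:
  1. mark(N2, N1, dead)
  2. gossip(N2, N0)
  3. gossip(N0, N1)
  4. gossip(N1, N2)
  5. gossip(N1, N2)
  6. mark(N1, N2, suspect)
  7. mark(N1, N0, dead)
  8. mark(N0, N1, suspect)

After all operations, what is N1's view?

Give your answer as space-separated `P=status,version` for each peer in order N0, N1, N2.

Answer: N0=dead,1 N1=dead,1 N2=suspect,1

Derivation:
Op 1: N2 marks N1=dead -> (dead,v1)
Op 2: gossip N2<->N0 -> N2.N0=(alive,v0) N2.N1=(dead,v1) N2.N2=(alive,v0) | N0.N0=(alive,v0) N0.N1=(dead,v1) N0.N2=(alive,v0)
Op 3: gossip N0<->N1 -> N0.N0=(alive,v0) N0.N1=(dead,v1) N0.N2=(alive,v0) | N1.N0=(alive,v0) N1.N1=(dead,v1) N1.N2=(alive,v0)
Op 4: gossip N1<->N2 -> N1.N0=(alive,v0) N1.N1=(dead,v1) N1.N2=(alive,v0) | N2.N0=(alive,v0) N2.N1=(dead,v1) N2.N2=(alive,v0)
Op 5: gossip N1<->N2 -> N1.N0=(alive,v0) N1.N1=(dead,v1) N1.N2=(alive,v0) | N2.N0=(alive,v0) N2.N1=(dead,v1) N2.N2=(alive,v0)
Op 6: N1 marks N2=suspect -> (suspect,v1)
Op 7: N1 marks N0=dead -> (dead,v1)
Op 8: N0 marks N1=suspect -> (suspect,v2)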